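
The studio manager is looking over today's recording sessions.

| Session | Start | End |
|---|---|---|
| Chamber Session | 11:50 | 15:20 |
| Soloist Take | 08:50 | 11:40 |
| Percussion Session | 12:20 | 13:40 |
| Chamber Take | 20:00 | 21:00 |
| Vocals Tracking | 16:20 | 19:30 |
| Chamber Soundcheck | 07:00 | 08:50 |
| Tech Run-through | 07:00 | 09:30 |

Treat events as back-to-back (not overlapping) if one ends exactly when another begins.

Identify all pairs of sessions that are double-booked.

Chamber Session & Percussion Session, Chamber Soundcheck & Tech Run-through, Soloist Take & Tech Run-through

Two intervals overlap when each starts before the other ends.
Sorted by start: Tech Run-through, Chamber Soundcheck, Soloist Take, Chamber Session, Percussion Session, Vocals Tracking, Chamber Take.
Chamber Soundcheck starts before Tech Run-through ends → Tech Run-through and Chamber Soundcheck overlap.
Soloist Take starts before Tech Run-through ends → Tech Run-through and Soloist Take overlap.
Chamber Session starts after Tech Run-through ends, so nothing later overlaps Tech Run-through either.
Soloist Take starts exactly when Chamber Soundcheck ends (back-to-back, no overlap), so nothing later overlaps Chamber Soundcheck either.
Chamber Session starts after Soloist Take ends, so nothing later overlaps Soloist Take either.
Percussion Session starts before Chamber Session ends → Chamber Session and Percussion Session overlap.
Vocals Tracking starts after Chamber Session ends, so nothing later overlaps Chamber Session either.
Vocals Tracking starts after Percussion Session ends, so nothing later overlaps Percussion Session either.
Chamber Take starts after Vocals Tracking ends.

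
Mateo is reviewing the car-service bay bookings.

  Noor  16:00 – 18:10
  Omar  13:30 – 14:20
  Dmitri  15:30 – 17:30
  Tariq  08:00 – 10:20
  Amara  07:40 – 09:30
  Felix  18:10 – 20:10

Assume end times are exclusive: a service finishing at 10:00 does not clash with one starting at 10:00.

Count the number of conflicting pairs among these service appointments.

Sorted by start: Amara, Tariq, Omar, Dmitri, Noor, Felix.
Tariq starts before Amara ends → Amara and Tariq overlap.
Omar starts after Amara ends — done with Amara.
Omar starts after Tariq ends — done with Tariq.
Dmitri starts after Omar ends — done with Omar.
Noor starts before Dmitri ends → Dmitri and Noor overlap.
Felix starts after Dmitri ends.
Felix starts exactly when Noor ends (back-to-back, no overlap).
Overlapping pairs: Amara & Tariq, Dmitri & Noor — 2 in total.

2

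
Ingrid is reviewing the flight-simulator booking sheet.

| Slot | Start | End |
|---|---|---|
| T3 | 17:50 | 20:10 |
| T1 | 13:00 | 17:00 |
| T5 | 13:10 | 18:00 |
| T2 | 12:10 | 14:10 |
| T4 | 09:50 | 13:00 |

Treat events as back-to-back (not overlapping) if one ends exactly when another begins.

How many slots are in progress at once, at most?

Sort all start/end points and keep a running count:
09:50 start T4 → 1
12:10 start T2 → 2
13:00 end T4 → 1
13:00 start T1 → 2
13:10 start T5 → 3
14:10 end T2 → 2
17:00 end T1 → 1
17:50 start T3 → 2
18:00 end T5 → 1
20:10 end T3 → 0
Peak is 3, at 13:10 (T1, T2, T5).

3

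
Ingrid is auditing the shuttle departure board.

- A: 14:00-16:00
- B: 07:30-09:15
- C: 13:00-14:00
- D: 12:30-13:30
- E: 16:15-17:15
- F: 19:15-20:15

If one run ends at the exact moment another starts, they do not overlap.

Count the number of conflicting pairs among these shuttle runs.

1

Sorted by start: B, D, C, A, E, F.
D starts after B ends, so B has no further overlaps.
C starts before D ends → D and C overlap.
A starts after D ends, so D has no further overlaps.
A starts exactly when C ends (back-to-back, no overlap), so C has no further overlaps.
E starts after A ends, so A has no further overlaps.
F starts after E ends.
Overlapping pairs: C & D — 1 in total.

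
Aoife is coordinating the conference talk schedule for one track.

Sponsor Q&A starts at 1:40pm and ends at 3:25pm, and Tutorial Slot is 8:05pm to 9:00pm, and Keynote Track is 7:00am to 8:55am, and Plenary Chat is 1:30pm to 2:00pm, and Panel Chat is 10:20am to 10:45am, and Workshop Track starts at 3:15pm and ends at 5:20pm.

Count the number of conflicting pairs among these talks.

2

Sorted by start: Keynote Track, Panel Chat, Plenary Chat, Sponsor Q&A, Workshop Track, Tutorial Slot.
Panel Chat starts after Keynote Track ends; Keynote Track is clear from here.
Plenary Chat starts after Panel Chat ends; Panel Chat is clear from here.
Sponsor Q&A starts before Plenary Chat ends → Plenary Chat and Sponsor Q&A overlap.
Workshop Track starts after Plenary Chat ends; Plenary Chat is clear from here.
Workshop Track starts before Sponsor Q&A ends → Sponsor Q&A and Workshop Track overlap.
Tutorial Slot starts after Sponsor Q&A ends.
Tutorial Slot starts after Workshop Track ends.
Overlapping pairs: Plenary Chat & Sponsor Q&A, Sponsor Q&A & Workshop Track — 2 in total.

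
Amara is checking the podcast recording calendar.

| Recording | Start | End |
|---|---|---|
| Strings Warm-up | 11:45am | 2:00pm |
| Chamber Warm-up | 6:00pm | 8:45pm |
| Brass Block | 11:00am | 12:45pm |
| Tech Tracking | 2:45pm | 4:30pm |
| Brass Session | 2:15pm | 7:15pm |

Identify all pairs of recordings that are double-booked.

Check each pair: they overlap iff neither finishes before the other starts.
Sorted by start: Brass Block, Strings Warm-up, Brass Session, Tech Tracking, Chamber Warm-up.
Strings Warm-up starts before Brass Block ends → Brass Block and Strings Warm-up overlap.
Brass Session starts after Brass Block ends — done with Brass Block.
Brass Session starts after Strings Warm-up ends — done with Strings Warm-up.
Tech Tracking starts before Brass Session ends → Brass Session and Tech Tracking overlap.
Chamber Warm-up starts before Brass Session ends → Brass Session and Chamber Warm-up overlap.
Chamber Warm-up starts after Tech Tracking ends.

Brass Block & Strings Warm-up, Brass Session & Chamber Warm-up, Brass Session & Tech Tracking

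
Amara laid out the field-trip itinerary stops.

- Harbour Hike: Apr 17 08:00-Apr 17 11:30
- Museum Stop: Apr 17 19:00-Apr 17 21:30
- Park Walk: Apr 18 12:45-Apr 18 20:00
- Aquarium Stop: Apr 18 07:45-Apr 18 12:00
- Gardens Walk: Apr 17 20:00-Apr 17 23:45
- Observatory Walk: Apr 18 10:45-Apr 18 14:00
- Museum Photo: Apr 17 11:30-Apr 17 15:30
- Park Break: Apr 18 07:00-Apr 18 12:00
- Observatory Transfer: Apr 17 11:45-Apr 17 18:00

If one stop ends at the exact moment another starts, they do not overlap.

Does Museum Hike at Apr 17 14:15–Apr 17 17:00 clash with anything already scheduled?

Yes — it overlaps Museum Photo, Observatory Transfer

Harbour Hike: ends Apr 17 11:30 at or before Museum Hike starts Apr 17 14:15 → clear.
Museum Photo: starts Apr 17 11:30 before Museum Hike ends Apr 17 17:00, and ends Apr 17 15:30 after Museum Hike starts Apr 17 14:15 → overlap.
Observatory Transfer: starts Apr 17 11:45 before Museum Hike ends Apr 17 17:00, and ends Apr 17 18:00 after Museum Hike starts Apr 17 14:15 → overlap.
Museum Stop: starts Apr 17 19:00 at or after Museum Hike ends Apr 17 17:00 → clear.
Gardens Walk: starts Apr 17 20:00 at or after Museum Hike ends Apr 17 17:00 → clear.
Park Break: starts Apr 18 07:00 at or after Museum Hike ends Apr 17 17:00 → clear.
Aquarium Stop: starts Apr 18 07:45 at or after Museum Hike ends Apr 17 17:00 → clear.
Observatory Walk: starts Apr 18 10:45 at or after Museum Hike ends Apr 17 17:00 → clear.
Park Walk: starts Apr 18 12:45 at or after Museum Hike ends Apr 17 17:00 → clear.
Museum Hike overlaps Observatory Transfer, Museum Photo.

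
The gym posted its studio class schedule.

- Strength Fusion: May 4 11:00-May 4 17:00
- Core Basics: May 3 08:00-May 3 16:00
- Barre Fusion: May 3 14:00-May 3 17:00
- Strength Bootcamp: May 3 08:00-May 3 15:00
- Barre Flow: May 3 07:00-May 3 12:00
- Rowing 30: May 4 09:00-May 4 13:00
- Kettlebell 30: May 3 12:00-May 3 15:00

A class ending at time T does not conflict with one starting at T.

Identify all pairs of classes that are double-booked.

Barre Flow & Core Basics, Barre Flow & Strength Bootcamp, Barre Fusion & Core Basics, Barre Fusion & Kettlebell 30, Barre Fusion & Strength Bootcamp, Core Basics & Kettlebell 30, Core Basics & Strength Bootcamp, Kettlebell 30 & Strength Bootcamp, Rowing 30 & Strength Fusion

Sorted by start: Barre Flow, Strength Bootcamp, Core Basics, Kettlebell 30, Barre Fusion, Rowing 30, Strength Fusion.
Strength Bootcamp starts before Barre Flow ends → Barre Flow and Strength Bootcamp overlap.
Core Basics starts before Barre Flow ends → Barre Flow and Core Basics overlap.
Kettlebell 30 starts exactly when Barre Flow ends (back-to-back, no overlap) — done with Barre Flow.
Core Basics starts before Strength Bootcamp ends → Strength Bootcamp and Core Basics overlap.
Kettlebell 30 starts before Strength Bootcamp ends → Strength Bootcamp and Kettlebell 30 overlap.
Barre Fusion starts before Strength Bootcamp ends → Strength Bootcamp and Barre Fusion overlap.
Rowing 30 starts after Strength Bootcamp ends — done with Strength Bootcamp.
Kettlebell 30 starts before Core Basics ends → Core Basics and Kettlebell 30 overlap.
Barre Fusion starts before Core Basics ends → Core Basics and Barre Fusion overlap.
Rowing 30 starts after Core Basics ends — done with Core Basics.
Barre Fusion starts before Kettlebell 30 ends → Kettlebell 30 and Barre Fusion overlap.
Rowing 30 starts after Kettlebell 30 ends — done with Kettlebell 30.
Rowing 30 starts after Barre Fusion ends — done with Barre Fusion.
Strength Fusion starts before Rowing 30 ends → Rowing 30 and Strength Fusion overlap.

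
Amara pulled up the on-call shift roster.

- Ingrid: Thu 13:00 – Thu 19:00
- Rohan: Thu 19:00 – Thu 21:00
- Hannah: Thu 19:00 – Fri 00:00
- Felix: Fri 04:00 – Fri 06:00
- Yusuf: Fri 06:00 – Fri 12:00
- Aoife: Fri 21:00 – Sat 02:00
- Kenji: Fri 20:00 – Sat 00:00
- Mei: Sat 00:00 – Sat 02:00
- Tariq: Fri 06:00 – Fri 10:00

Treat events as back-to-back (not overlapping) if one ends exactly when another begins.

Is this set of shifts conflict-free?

No

Sorted by start: Ingrid, Rohan, Hannah, Felix, Yusuf, Tariq, Kenji, Aoife, Mei.
Rohan starts exactly when Ingrid ends (back-to-back, no overlap) — done with Ingrid.
Hannah starts before Rohan ends → Rohan and Hannah overlap.
That's a conflict, so the schedule is not conflict-free.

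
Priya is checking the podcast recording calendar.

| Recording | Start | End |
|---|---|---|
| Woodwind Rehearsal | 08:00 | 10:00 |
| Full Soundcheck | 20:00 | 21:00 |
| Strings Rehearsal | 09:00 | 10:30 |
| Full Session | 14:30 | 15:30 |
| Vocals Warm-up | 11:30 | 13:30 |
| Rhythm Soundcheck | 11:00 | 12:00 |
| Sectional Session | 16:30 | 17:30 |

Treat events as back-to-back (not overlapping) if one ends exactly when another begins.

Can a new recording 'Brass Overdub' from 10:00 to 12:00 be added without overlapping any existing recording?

No — it overlaps Rhythm Soundcheck, Strings Rehearsal, Vocals Warm-up

Woodwind Rehearsal: ends 10:00 at or before Brass Overdub starts 10:00 → clear.
Strings Rehearsal: starts 09:00 before Brass Overdub ends 12:00, and ends 10:30 after Brass Overdub starts 10:00 → overlap.
Rhythm Soundcheck: starts 11:00 before Brass Overdub ends 12:00, and ends 12:00 after Brass Overdub starts 10:00 → overlap.
Vocals Warm-up: starts 11:30 before Brass Overdub ends 12:00, and ends 13:30 after Brass Overdub starts 10:00 → overlap.
Full Session: starts 14:30 at or after Brass Overdub ends 12:00 → clear.
Sectional Session: starts 16:30 at or after Brass Overdub ends 12:00 → clear.
Full Soundcheck: starts 20:00 at or after Brass Overdub ends 12:00 → clear.
Brass Overdub overlaps Strings Rehearsal, Vocals Warm-up, Rhythm Soundcheck.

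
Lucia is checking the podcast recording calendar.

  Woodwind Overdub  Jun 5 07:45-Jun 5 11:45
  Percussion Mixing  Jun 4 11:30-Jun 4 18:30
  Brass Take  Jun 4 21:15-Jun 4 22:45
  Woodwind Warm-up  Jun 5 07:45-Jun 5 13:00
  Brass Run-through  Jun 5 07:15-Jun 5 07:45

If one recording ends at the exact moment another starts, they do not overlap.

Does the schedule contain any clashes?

Yes

Sorted by start: Percussion Mixing, Brass Take, Brass Run-through, Woodwind Overdub, Woodwind Warm-up.
Brass Take starts after Percussion Mixing ends, so Percussion Mixing has no further overlaps.
Brass Run-through starts after Brass Take ends, so Brass Take has no further overlaps.
Woodwind Overdub starts exactly when Brass Run-through ends (back-to-back, no overlap), so Brass Run-through has no further overlaps.
Woodwind Warm-up starts before Woodwind Overdub ends → Woodwind Overdub and Woodwind Warm-up overlap.
That's a conflict, so the schedule is not conflict-free.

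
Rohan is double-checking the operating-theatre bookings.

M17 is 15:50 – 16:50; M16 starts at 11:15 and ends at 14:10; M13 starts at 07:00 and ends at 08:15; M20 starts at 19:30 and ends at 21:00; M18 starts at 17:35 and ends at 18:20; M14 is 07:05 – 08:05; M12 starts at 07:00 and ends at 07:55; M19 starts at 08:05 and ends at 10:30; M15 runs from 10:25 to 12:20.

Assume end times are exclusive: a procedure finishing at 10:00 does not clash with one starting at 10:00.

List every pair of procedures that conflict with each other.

M12 & M13, M12 & M14, M13 & M14, M13 & M19, M15 & M16, M15 & M19

Sorted by start: M12, M13, M14, M19, M15, M16, M17, M18, M20.
M13 starts before M12 ends → M12 and M13 overlap.
M14 starts before M12 ends → M12 and M14 overlap.
M19 starts after M12 ends; M12 is clear from here.
M14 starts before M13 ends → M13 and M14 overlap.
M19 starts before M13 ends → M13 and M19 overlap.
M15 starts after M13 ends; M13 is clear from here.
M19 starts exactly when M14 ends (back-to-back, no overlap); M14 is clear from here.
M15 starts before M19 ends → M19 and M15 overlap.
M16 starts after M19 ends; M19 is clear from here.
M16 starts before M15 ends → M15 and M16 overlap.
M17 starts after M15 ends; M15 is clear from here.
M17 starts after M16 ends; M16 is clear from here.
M18 starts after M17 ends; M17 is clear from here.
M20 starts after M18 ends.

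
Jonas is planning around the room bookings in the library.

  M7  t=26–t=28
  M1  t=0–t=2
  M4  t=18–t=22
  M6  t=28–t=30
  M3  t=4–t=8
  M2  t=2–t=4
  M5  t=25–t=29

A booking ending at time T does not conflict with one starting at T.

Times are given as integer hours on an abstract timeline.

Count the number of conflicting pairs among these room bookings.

Sorted by start: M1, M2, M3, M4, M5, M7, M6.
M2 starts exactly when M1 ends (back-to-back, no overlap), so M1 has no further overlaps.
M3 starts exactly when M2 ends (back-to-back, no overlap), so M2 has no further overlaps.
M4 starts after M3 ends, so M3 has no further overlaps.
M5 starts after M4 ends, so M4 has no further overlaps.
M7 starts before M5 ends → M5 and M7 overlap.
M6 starts before M5 ends → M5 and M6 overlap.
M6 starts exactly when M7 ends (back-to-back, no overlap).
Overlapping pairs: M5 & M6, M5 & M7 — 2 in total.

2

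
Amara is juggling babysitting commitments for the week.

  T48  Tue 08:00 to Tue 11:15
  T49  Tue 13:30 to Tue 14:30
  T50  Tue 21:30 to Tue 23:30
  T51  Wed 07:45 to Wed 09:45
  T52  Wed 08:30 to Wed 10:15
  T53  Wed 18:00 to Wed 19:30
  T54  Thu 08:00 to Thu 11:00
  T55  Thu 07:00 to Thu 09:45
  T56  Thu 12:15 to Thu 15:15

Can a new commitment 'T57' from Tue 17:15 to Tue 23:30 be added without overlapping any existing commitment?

T48: ends Tue 11:15 at or before T57 starts Tue 17:15 → clear.
T49: ends Tue 14:30 at or before T57 starts Tue 17:15 → clear.
T50: starts Tue 21:30 before T57 ends Tue 23:30, and ends Tue 23:30 after T57 starts Tue 17:15 → overlap.
T51: starts Wed 07:45 at or after T57 ends Tue 23:30 → clear.
T52: starts Wed 08:30 at or after T57 ends Tue 23:30 → clear.
T53: starts Wed 18:00 at or after T57 ends Tue 23:30 → clear.
T55: starts Thu 07:00 at or after T57 ends Tue 23:30 → clear.
T54: starts Thu 08:00 at or after T57 ends Tue 23:30 → clear.
T56: starts Thu 12:15 at or after T57 ends Tue 23:30 → clear.
T57 overlaps T50.

No — it overlaps T50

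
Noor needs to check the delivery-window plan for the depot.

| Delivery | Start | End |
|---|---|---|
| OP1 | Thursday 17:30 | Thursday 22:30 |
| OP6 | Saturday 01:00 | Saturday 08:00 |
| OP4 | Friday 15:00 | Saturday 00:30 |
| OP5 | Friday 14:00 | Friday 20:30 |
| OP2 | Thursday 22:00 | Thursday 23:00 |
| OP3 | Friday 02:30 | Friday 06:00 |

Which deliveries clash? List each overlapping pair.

OP1 & OP2, OP4 & OP5

Check each pair: they overlap iff neither finishes before the other starts.
Sorted by start: OP1, OP2, OP3, OP5, OP4, OP6.
OP2 starts before OP1 ends → OP1 and OP2 overlap.
OP3 starts after OP1 ends, so nothing later overlaps OP1 either.
OP3 starts after OP2 ends, so nothing later overlaps OP2 either.
OP5 starts after OP3 ends, so nothing later overlaps OP3 either.
OP4 starts before OP5 ends → OP5 and OP4 overlap.
OP6 starts after OP5 ends.
OP6 starts after OP4 ends.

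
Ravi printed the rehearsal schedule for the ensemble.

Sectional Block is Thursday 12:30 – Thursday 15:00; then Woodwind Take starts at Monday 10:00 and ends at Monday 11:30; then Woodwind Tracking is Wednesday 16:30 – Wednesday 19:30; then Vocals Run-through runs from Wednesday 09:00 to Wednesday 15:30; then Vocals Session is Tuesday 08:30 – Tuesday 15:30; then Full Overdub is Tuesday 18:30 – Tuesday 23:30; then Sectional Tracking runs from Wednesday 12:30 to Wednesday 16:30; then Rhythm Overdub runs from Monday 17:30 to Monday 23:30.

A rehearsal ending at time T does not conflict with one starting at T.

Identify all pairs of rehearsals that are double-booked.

Sorted by start: Woodwind Take, Rhythm Overdub, Vocals Session, Full Overdub, Vocals Run-through, Sectional Tracking, Woodwind Tracking, Sectional Block.
Rhythm Overdub starts after Woodwind Take ends — done with Woodwind Take.
Vocals Session starts after Rhythm Overdub ends — done with Rhythm Overdub.
Full Overdub starts after Vocals Session ends — done with Vocals Session.
Vocals Run-through starts after Full Overdub ends — done with Full Overdub.
Sectional Tracking starts before Vocals Run-through ends → Vocals Run-through and Sectional Tracking overlap.
Woodwind Tracking starts after Vocals Run-through ends — done with Vocals Run-through.
Woodwind Tracking starts exactly when Sectional Tracking ends (back-to-back, no overlap) — done with Sectional Tracking.
Sectional Block starts after Woodwind Tracking ends.

Sectional Tracking & Vocals Run-through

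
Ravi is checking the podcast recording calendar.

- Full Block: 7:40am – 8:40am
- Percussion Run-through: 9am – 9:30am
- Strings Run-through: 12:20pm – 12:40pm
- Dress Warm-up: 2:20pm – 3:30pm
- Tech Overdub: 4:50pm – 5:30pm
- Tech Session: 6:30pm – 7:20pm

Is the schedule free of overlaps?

Sorted by start: Full Block, Percussion Run-through, Strings Run-through, Dress Warm-up, Tech Overdub, Tech Session.
Percussion Run-through starts after Full Block ends — done with Full Block.
Strings Run-through starts after Percussion Run-through ends — done with Percussion Run-through.
Dress Warm-up starts after Strings Run-through ends — done with Strings Run-through.
Tech Overdub starts after Dress Warm-up ends — done with Dress Warm-up.
Tech Session starts after Tech Overdub ends.
Every pair is clear; the schedule has no overlaps.

Yes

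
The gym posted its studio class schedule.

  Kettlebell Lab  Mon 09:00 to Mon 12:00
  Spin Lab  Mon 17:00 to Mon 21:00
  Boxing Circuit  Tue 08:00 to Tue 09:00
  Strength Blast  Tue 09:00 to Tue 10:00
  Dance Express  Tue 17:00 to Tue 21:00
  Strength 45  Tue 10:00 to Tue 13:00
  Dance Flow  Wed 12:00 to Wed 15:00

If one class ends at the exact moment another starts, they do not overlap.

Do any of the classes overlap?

Sorted by start: Kettlebell Lab, Spin Lab, Boxing Circuit, Strength Blast, Strength 45, Dance Express, Dance Flow.
Spin Lab starts after Kettlebell Lab ends, so nothing later overlaps Kettlebell Lab either.
Boxing Circuit starts after Spin Lab ends, so nothing later overlaps Spin Lab either.
Strength Blast starts exactly when Boxing Circuit ends (back-to-back, no overlap), so nothing later overlaps Boxing Circuit either.
Strength 45 starts exactly when Strength Blast ends (back-to-back, no overlap), so nothing later overlaps Strength Blast either.
Dance Express starts after Strength 45 ends, so nothing later overlaps Strength 45 either.
Dance Flow starts after Dance Express ends.
Every pair is clear; the schedule has no overlaps.

No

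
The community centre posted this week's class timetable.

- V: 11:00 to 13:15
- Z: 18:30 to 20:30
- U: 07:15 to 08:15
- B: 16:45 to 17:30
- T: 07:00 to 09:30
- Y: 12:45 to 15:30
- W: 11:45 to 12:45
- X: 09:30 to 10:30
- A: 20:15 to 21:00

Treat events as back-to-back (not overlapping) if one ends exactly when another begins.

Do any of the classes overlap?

Sorted by start: T, U, X, V, W, Y, B, Z, A.
U starts before T ends → T and U overlap.
That's a conflict, so the schedule is not conflict-free.

Yes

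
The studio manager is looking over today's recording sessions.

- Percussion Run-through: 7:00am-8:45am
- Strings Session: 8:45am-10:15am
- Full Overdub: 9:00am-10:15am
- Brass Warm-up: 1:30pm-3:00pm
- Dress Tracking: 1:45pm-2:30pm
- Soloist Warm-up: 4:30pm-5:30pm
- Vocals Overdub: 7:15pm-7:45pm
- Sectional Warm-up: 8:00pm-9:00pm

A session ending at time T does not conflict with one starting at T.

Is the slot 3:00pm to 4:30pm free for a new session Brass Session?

Yes — the slot is free

Percussion Run-through: ends 8:45am at or before Brass Session starts 3:00pm → clear.
Strings Session: ends 10:15am at or before Brass Session starts 3:00pm → clear.
Full Overdub: ends 10:15am at or before Brass Session starts 3:00pm → clear.
Brass Warm-up: ends 3:00pm at or before Brass Session starts 3:00pm → clear.
Dress Tracking: ends 2:30pm at or before Brass Session starts 3:00pm → clear.
Soloist Warm-up: starts 4:30pm at or after Brass Session ends 4:30pm → clear.
Vocals Overdub: starts 7:15pm at or after Brass Session ends 4:30pm → clear.
Sectional Warm-up: starts 8:00pm at or after Brass Session ends 4:30pm → clear.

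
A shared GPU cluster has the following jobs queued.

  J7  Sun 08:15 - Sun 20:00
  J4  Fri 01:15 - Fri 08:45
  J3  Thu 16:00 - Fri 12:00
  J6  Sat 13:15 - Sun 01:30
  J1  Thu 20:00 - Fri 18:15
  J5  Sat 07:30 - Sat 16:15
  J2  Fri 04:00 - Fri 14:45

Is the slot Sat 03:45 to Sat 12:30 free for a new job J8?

J3: ends Fri 12:00 at or before J8 starts Sat 03:45 → clear.
J1: ends Fri 18:15 at or before J8 starts Sat 03:45 → clear.
J4: ends Fri 08:45 at or before J8 starts Sat 03:45 → clear.
J2: ends Fri 14:45 at or before J8 starts Sat 03:45 → clear.
J5: starts Sat 07:30 before J8 ends Sat 12:30, and ends Sat 16:15 after J8 starts Sat 03:45 → overlap.
J6: starts Sat 13:15 at or after J8 ends Sat 12:30 → clear.
J7: starts Sun 08:15 at or after J8 ends Sat 12:30 → clear.
J8 overlaps J5.

No — it overlaps J5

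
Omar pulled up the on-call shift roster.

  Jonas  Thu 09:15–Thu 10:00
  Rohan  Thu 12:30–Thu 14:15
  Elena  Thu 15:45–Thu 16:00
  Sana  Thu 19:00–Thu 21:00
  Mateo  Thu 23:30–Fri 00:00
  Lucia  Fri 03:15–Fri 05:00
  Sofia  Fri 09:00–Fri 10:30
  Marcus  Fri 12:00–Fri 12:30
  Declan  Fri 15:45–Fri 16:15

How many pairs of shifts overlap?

0

Sorted by start: Jonas, Rohan, Elena, Sana, Mateo, Lucia, Sofia, Marcus, Declan.
Rohan starts after Jonas ends — done with Jonas.
Elena starts after Rohan ends — done with Rohan.
Sana starts after Elena ends — done with Elena.
Mateo starts after Sana ends — done with Sana.
Lucia starts after Mateo ends — done with Mateo.
Sofia starts after Lucia ends — done with Lucia.
Marcus starts after Sofia ends — done with Sofia.
Declan starts after Marcus ends.
No pair overlaps.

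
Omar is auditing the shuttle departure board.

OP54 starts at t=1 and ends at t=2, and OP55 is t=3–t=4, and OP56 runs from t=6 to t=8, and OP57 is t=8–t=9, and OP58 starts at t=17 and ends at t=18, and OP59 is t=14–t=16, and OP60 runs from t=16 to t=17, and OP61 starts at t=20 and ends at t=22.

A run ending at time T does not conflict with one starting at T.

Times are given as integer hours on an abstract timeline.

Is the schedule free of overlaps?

Yes

Check each pair: they overlap iff neither finishes before the other starts.
Sorted by start: OP54, OP55, OP56, OP57, OP59, OP60, OP58, OP61.
OP55 starts after OP54 ends, so nothing later overlaps OP54 either.
OP56 starts after OP55 ends, so nothing later overlaps OP55 either.
OP57 starts exactly when OP56 ends (back-to-back, no overlap), so nothing later overlaps OP56 either.
OP59 starts after OP57 ends, so nothing later overlaps OP57 either.
OP60 starts exactly when OP59 ends (back-to-back, no overlap), so nothing later overlaps OP59 either.
OP58 starts exactly when OP60 ends (back-to-back, no overlap), so nothing later overlaps OP60 either.
OP61 starts after OP58 ends.
Every pair is clear; the schedule has no overlaps.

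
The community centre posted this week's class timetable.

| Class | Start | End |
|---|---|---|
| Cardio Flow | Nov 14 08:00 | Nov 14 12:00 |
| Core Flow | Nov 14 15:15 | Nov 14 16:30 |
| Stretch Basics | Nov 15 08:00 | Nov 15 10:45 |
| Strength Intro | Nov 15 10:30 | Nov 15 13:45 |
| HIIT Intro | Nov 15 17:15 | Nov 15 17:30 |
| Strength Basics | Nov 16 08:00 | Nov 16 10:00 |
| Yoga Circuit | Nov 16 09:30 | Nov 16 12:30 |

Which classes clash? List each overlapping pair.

Sorted by start: Cardio Flow, Core Flow, Stretch Basics, Strength Intro, HIIT Intro, Strength Basics, Yoga Circuit.
Core Flow starts after Cardio Flow ends — done with Cardio Flow.
Stretch Basics starts after Core Flow ends — done with Core Flow.
Strength Intro starts before Stretch Basics ends → Stretch Basics and Strength Intro overlap.
HIIT Intro starts after Stretch Basics ends — done with Stretch Basics.
HIIT Intro starts after Strength Intro ends — done with Strength Intro.
Strength Basics starts after HIIT Intro ends — done with HIIT Intro.
Yoga Circuit starts before Strength Basics ends → Strength Basics and Yoga Circuit overlap.

Strength Basics & Yoga Circuit, Strength Intro & Stretch Basics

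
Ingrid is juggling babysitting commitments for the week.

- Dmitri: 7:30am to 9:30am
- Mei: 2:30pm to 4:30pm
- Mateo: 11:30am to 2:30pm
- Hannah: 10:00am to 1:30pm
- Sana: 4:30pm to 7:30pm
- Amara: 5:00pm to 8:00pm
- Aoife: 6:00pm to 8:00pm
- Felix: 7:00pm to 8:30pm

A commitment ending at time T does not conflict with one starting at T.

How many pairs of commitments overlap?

7

Two intervals overlap when each starts before the other ends.
Sorted by start: Dmitri, Hannah, Mateo, Mei, Sana, Amara, Aoife, Felix.
Hannah starts after Dmitri ends; Dmitri is clear from here.
Mateo starts before Hannah ends → Hannah and Mateo overlap.
Mei starts after Hannah ends; Hannah is clear from here.
Mei starts exactly when Mateo ends (back-to-back, no overlap); Mateo is clear from here.
Sana starts exactly when Mei ends (back-to-back, no overlap); Mei is clear from here.
Amara starts before Sana ends → Sana and Amara overlap.
Aoife starts before Sana ends → Sana and Aoife overlap.
Felix starts before Sana ends → Sana and Felix overlap.
Aoife starts before Amara ends → Amara and Aoife overlap.
Felix starts before Amara ends → Amara and Felix overlap.
Felix starts before Aoife ends → Aoife and Felix overlap.
Overlapping pairs: Amara & Aoife, Amara & Felix, Amara & Sana, Aoife & Felix, Aoife & Sana, Felix & Sana, Hannah & Mateo — 7 in total.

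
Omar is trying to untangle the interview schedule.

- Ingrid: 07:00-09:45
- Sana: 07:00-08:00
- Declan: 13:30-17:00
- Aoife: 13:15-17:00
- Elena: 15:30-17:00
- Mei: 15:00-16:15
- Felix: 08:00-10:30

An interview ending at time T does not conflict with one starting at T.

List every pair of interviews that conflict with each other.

Aoife & Declan, Aoife & Elena, Aoife & Mei, Declan & Elena, Declan & Mei, Elena & Mei, Felix & Ingrid, Ingrid & Sana

Sorted by start: Ingrid, Sana, Felix, Aoife, Declan, Mei, Elena.
Sana starts before Ingrid ends → Ingrid and Sana overlap.
Felix starts before Ingrid ends → Ingrid and Felix overlap.
Aoife starts after Ingrid ends, so nothing later overlaps Ingrid either.
Felix starts exactly when Sana ends (back-to-back, no overlap), so nothing later overlaps Sana either.
Aoife starts after Felix ends, so nothing later overlaps Felix either.
Declan starts before Aoife ends → Aoife and Declan overlap.
Mei starts before Aoife ends → Aoife and Mei overlap.
Elena starts before Aoife ends → Aoife and Elena overlap.
Mei starts before Declan ends → Declan and Mei overlap.
Elena starts before Declan ends → Declan and Elena overlap.
Elena starts before Mei ends → Mei and Elena overlap.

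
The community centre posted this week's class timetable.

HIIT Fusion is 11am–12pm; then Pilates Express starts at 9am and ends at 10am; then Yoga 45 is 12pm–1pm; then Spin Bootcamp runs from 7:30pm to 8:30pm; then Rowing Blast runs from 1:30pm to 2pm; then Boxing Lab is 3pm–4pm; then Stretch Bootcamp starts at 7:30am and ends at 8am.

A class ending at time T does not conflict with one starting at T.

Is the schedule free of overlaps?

Yes

Two intervals overlap when each starts before the other ends.
Sorted by start: Stretch Bootcamp, Pilates Express, HIIT Fusion, Yoga 45, Rowing Blast, Boxing Lab, Spin Bootcamp.
Pilates Express starts after Stretch Bootcamp ends; Stretch Bootcamp is clear from here.
HIIT Fusion starts after Pilates Express ends; Pilates Express is clear from here.
Yoga 45 starts exactly when HIIT Fusion ends (back-to-back, no overlap); HIIT Fusion is clear from here.
Rowing Blast starts after Yoga 45 ends; Yoga 45 is clear from here.
Boxing Lab starts after Rowing Blast ends; Rowing Blast is clear from here.
Spin Bootcamp starts after Boxing Lab ends.
Every pair is clear; the schedule has no overlaps.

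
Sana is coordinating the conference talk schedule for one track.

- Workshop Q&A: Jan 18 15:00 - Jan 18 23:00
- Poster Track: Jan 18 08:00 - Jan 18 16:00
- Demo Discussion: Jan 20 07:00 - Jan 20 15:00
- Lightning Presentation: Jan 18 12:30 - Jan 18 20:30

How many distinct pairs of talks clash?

Check each pair: they overlap iff neither finishes before the other starts.
Sorted by start: Poster Track, Lightning Presentation, Workshop Q&A, Demo Discussion.
Lightning Presentation starts before Poster Track ends → Poster Track and Lightning Presentation overlap.
Workshop Q&A starts before Poster Track ends → Poster Track and Workshop Q&A overlap.
Demo Discussion starts after Poster Track ends.
Workshop Q&A starts before Lightning Presentation ends → Lightning Presentation and Workshop Q&A overlap.
Demo Discussion starts after Lightning Presentation ends.
Demo Discussion starts after Workshop Q&A ends.
Overlapping pairs: Lightning Presentation & Poster Track, Lightning Presentation & Workshop Q&A, Poster Track & Workshop Q&A — 3 in total.

3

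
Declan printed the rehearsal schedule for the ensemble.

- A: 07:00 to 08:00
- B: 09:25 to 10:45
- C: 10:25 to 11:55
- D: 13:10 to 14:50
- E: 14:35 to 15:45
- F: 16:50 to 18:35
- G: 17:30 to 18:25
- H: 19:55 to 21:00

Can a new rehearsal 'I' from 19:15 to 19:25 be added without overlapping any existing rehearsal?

A: ends 08:00 at or before I starts 19:15 → clear.
B: ends 10:45 at or before I starts 19:15 → clear.
C: ends 11:55 at or before I starts 19:15 → clear.
D: ends 14:50 at or before I starts 19:15 → clear.
E: ends 15:45 at or before I starts 19:15 → clear.
F: ends 18:35 at or before I starts 19:15 → clear.
G: ends 18:25 at or before I starts 19:15 → clear.
H: starts 19:55 at or after I ends 19:25 → clear.

Yes — the slot is free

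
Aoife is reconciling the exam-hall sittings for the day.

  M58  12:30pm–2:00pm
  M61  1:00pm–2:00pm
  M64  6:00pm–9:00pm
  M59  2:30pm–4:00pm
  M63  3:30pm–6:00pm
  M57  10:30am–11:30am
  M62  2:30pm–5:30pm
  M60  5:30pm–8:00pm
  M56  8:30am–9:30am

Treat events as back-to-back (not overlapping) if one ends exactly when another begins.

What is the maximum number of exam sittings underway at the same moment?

Sort all start/end points and keep a running count:
8:30am start M56 → 1
9:30am end M56 → 0
10:30am start M57 → 1
11:30am end M57 → 0
12:30pm start M58 → 1
1:00pm start M61 → 2
2:00pm end M58 → 1
2:00pm end M61 → 0
2:30pm start M59 → 1
2:30pm start M62 → 2
3:30pm start M63 → 3
4:00pm end M59 → 2
5:30pm end M62 → 1
5:30pm start M60 → 2
6:00pm end M63 → 1
6:00pm start M64 → 2
8:00pm end M60 → 1
9:00pm end M64 → 0
Peak is 3, at 3:30pm (M59, M62, M63).

3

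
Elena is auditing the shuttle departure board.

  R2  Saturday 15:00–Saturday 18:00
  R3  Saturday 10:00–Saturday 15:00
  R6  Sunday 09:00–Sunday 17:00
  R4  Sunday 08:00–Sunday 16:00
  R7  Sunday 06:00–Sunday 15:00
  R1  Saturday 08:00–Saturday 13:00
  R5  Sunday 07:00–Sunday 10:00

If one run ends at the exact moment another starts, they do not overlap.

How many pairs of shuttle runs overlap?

Sorted by start: R1, R3, R2, R7, R5, R4, R6.
R3 starts before R1 ends → R1 and R3 overlap.
R2 starts after R1 ends — done with R1.
R2 starts exactly when R3 ends (back-to-back, no overlap) — done with R3.
R7 starts after R2 ends — done with R2.
R5 starts before R7 ends → R7 and R5 overlap.
R4 starts before R7 ends → R7 and R4 overlap.
R6 starts before R7 ends → R7 and R6 overlap.
R4 starts before R5 ends → R5 and R4 overlap.
R6 starts before R5 ends → R5 and R6 overlap.
R6 starts before R4 ends → R4 and R6 overlap.
Overlapping pairs: R1 & R3, R4 & R5, R4 & R6, R4 & R7, R5 & R6, R5 & R7, R6 & R7 — 7 in total.

7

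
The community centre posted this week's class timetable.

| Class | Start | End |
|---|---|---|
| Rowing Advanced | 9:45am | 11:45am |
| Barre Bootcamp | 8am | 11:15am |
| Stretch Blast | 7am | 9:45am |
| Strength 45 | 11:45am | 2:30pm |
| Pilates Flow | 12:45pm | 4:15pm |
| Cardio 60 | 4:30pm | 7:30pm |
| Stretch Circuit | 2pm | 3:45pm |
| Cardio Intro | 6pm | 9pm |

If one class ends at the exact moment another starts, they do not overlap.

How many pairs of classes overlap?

6

Two intervals overlap when each starts before the other ends.
Sorted by start: Stretch Blast, Barre Bootcamp, Rowing Advanced, Strength 45, Pilates Flow, Stretch Circuit, Cardio 60, Cardio Intro.
Barre Bootcamp starts before Stretch Blast ends → Stretch Blast and Barre Bootcamp overlap.
Rowing Advanced starts exactly when Stretch Blast ends (back-to-back, no overlap); Stretch Blast is clear from here.
Rowing Advanced starts before Barre Bootcamp ends → Barre Bootcamp and Rowing Advanced overlap.
Strength 45 starts after Barre Bootcamp ends; Barre Bootcamp is clear from here.
Strength 45 starts exactly when Rowing Advanced ends (back-to-back, no overlap); Rowing Advanced is clear from here.
Pilates Flow starts before Strength 45 ends → Strength 45 and Pilates Flow overlap.
Stretch Circuit starts before Strength 45 ends → Strength 45 and Stretch Circuit overlap.
Cardio 60 starts after Strength 45 ends; Strength 45 is clear from here.
Stretch Circuit starts before Pilates Flow ends → Pilates Flow and Stretch Circuit overlap.
Cardio 60 starts after Pilates Flow ends; Pilates Flow is clear from here.
Cardio 60 starts after Stretch Circuit ends; Stretch Circuit is clear from here.
Cardio Intro starts before Cardio 60 ends → Cardio 60 and Cardio Intro overlap.
Overlapping pairs: Barre Bootcamp & Rowing Advanced, Barre Bootcamp & Stretch Blast, Cardio 60 & Cardio Intro, Pilates Flow & Strength 45, Pilates Flow & Stretch Circuit, Strength 45 & Stretch Circuit — 6 in total.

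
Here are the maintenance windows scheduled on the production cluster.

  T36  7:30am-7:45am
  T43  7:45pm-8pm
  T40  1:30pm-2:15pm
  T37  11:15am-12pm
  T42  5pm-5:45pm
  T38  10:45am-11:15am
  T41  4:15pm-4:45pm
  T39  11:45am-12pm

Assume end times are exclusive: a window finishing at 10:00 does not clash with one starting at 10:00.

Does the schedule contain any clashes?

Yes

Sorted by start: T36, T38, T37, T39, T40, T41, T42, T43.
T38 starts after T36 ends; T36 is clear from here.
T37 starts exactly when T38 ends (back-to-back, no overlap); T38 is clear from here.
T39 starts before T37 ends → T37 and T39 overlap.
That's a conflict, so the schedule is not conflict-free.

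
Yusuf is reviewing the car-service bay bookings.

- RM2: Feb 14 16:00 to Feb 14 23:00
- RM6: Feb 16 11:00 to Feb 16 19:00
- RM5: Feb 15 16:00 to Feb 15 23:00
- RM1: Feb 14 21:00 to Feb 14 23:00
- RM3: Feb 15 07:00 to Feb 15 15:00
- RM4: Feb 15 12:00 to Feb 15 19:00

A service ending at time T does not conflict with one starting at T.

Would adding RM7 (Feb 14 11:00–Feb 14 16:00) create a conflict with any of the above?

RM2: starts Feb 14 16:00 at or after RM7 ends Feb 14 16:00 → clear.
RM1: starts Feb 14 21:00 at or after RM7 ends Feb 14 16:00 → clear.
RM3: starts Feb 15 07:00 at or after RM7 ends Feb 14 16:00 → clear.
RM4: starts Feb 15 12:00 at or after RM7 ends Feb 14 16:00 → clear.
RM5: starts Feb 15 16:00 at or after RM7 ends Feb 14 16:00 → clear.
RM6: starts Feb 16 11:00 at or after RM7 ends Feb 14 16:00 → clear.

No — it doesn't clash with anything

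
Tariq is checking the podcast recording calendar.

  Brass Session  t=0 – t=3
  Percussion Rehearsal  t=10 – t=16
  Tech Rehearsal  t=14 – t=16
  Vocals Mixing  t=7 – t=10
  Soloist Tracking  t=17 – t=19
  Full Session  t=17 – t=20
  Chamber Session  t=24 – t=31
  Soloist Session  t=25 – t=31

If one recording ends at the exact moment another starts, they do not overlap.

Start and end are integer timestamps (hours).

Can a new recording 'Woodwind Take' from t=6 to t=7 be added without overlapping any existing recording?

Brass Session: ends t=3 at or before Woodwind Take starts t=6 → clear.
Vocals Mixing: starts t=7 at or after Woodwind Take ends t=7 → clear.
Percussion Rehearsal: starts t=10 at or after Woodwind Take ends t=7 → clear.
Tech Rehearsal: starts t=14 at or after Woodwind Take ends t=7 → clear.
Soloist Tracking: starts t=17 at or after Woodwind Take ends t=7 → clear.
Full Session: starts t=17 at or after Woodwind Take ends t=7 → clear.
Chamber Session: starts t=24 at or after Woodwind Take ends t=7 → clear.
Soloist Session: starts t=25 at or after Woodwind Take ends t=7 → clear.

Yes — the slot is free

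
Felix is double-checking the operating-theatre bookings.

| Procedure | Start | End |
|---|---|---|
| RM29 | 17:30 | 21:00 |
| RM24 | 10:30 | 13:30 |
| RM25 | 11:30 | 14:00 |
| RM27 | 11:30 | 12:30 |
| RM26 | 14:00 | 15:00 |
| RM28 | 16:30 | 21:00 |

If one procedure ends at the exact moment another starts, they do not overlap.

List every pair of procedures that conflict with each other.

Two intervals overlap when each starts before the other ends.
Sorted by start: RM24, RM25, RM27, RM26, RM28, RM29.
RM25 starts before RM24 ends → RM24 and RM25 overlap.
RM27 starts before RM24 ends → RM24 and RM27 overlap.
RM26 starts after RM24 ends; RM24 is clear from here.
RM27 starts before RM25 ends → RM25 and RM27 overlap.
RM26 starts exactly when RM25 ends (back-to-back, no overlap); RM25 is clear from here.
RM26 starts after RM27 ends; RM27 is clear from here.
RM28 starts after RM26 ends; RM26 is clear from here.
RM29 starts before RM28 ends → RM28 and RM29 overlap.

RM24 & RM25, RM24 & RM27, RM25 & RM27, RM28 & RM29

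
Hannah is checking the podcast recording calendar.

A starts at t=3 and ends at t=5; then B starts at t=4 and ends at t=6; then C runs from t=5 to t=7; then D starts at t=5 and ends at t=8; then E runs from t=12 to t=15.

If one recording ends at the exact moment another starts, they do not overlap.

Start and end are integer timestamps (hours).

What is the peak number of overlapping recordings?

Walk through starts and ends in time order (an end at T is processed before a start at T):
t=3 start A → 1
t=4 start B → 2
t=5 end A → 1
t=5 start C → 2
t=5 start D → 3
t=6 end B → 2
t=7 end C → 1
t=8 end D → 0
t=12 start E → 1
t=15 end E → 0
Peak is 3, at t=5 (B, C, D).

3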